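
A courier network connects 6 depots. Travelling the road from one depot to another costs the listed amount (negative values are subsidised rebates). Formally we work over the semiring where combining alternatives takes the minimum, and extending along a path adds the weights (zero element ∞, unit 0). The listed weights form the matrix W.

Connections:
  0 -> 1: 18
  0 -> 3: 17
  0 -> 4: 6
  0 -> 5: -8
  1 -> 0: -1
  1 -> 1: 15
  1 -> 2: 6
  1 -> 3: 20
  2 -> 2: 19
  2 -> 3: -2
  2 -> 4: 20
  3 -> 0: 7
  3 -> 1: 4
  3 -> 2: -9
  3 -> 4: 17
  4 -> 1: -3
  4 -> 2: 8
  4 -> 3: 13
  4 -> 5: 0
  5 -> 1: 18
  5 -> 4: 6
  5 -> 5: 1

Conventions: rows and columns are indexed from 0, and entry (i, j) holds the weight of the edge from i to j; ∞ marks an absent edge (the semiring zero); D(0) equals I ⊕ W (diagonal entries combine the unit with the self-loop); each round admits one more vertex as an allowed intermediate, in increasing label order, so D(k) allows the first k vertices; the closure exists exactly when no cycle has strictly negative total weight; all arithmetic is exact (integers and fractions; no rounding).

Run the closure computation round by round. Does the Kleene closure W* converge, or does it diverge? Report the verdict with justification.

D(0):
  [0, 18, ∞, 17, 6, -8]
  [-1, 0, 6, 20, ∞, ∞]
  [∞, ∞, 0, -2, 20, ∞]
  [7, 4, -9, 0, 17, ∞]
  [∞, -3, 8, 13, 0, 0]
  [∞, 18, ∞, ∞, 6, 0]
D(1):
  [0, 18, ∞, 17, 6, -8]
  [-1, 0, 6, 16, 5, -9]
  [∞, ∞, 0, -2, 20, ∞]
  [7, 4, -9, 0, 13, -1]
  [∞, -3, 8, 13, 0, 0]
  [∞, 18, ∞, ∞, 6, 0]
D(2):
  [0, 18, 24, 17, 6, -8]
  [-1, 0, 6, 16, 5, -9]
  [∞, ∞, 0, -2, 20, ∞]
  [3, 4, -9, 0, 9, -5]
  [-4, -3, 3, 13, 0, -12]
  [17, 18, 24, 34, 6, 0]
Detection: at round 3, diagonal entry (3, 3) turns strictly negative.
Key observation: the cycle 3->2->3 has total weight (-9) + (-2), which is strictly negative.
Answer: DIVERGES — negative cycle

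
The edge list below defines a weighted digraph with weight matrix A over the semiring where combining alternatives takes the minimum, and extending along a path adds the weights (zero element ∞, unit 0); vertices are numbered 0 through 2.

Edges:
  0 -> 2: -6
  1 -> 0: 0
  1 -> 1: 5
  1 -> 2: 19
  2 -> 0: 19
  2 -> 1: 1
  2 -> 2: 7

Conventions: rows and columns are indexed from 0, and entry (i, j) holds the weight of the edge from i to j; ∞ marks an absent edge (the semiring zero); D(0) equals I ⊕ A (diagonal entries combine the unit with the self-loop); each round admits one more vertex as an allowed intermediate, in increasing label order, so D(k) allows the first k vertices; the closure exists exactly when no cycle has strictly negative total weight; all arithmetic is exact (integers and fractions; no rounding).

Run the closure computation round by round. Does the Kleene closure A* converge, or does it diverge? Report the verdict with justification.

D(0):
  [0, ∞, -6]
  [0, 0, 19]
  [19, 1, 0]
D(1):
  [0, ∞, -6]
  [0, 0, -6]
  [19, 1, 0]
Detection: at round 2, diagonal entry (2, 2) turns strictly negative.
Key observation: the cycle 2->1->0->2 has total weight 1 + 0 + (-6), which is strictly negative.
Answer: DIVERGES — negative cycle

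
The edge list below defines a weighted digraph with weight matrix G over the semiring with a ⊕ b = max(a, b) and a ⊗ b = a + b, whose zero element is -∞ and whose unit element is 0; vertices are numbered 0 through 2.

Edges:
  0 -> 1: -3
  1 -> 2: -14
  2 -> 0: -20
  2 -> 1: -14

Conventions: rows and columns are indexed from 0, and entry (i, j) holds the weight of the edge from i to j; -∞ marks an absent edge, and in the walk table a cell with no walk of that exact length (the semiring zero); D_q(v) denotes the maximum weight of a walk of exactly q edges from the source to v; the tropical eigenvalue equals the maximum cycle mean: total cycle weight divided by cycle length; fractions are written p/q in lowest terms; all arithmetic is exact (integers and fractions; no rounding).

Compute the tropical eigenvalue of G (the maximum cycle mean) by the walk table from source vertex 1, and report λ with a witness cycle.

q=0: [-∞, 0, -∞]
q=1: [-∞, -∞, -14]
q=2: [-34, -28, -∞]
q=3: [-∞, -37, -42]
Optimal cycle mean attained by: cycle 0->1->2->0, total (-3) + (-14) + (-20), length 3.
Answer: λ = -37/3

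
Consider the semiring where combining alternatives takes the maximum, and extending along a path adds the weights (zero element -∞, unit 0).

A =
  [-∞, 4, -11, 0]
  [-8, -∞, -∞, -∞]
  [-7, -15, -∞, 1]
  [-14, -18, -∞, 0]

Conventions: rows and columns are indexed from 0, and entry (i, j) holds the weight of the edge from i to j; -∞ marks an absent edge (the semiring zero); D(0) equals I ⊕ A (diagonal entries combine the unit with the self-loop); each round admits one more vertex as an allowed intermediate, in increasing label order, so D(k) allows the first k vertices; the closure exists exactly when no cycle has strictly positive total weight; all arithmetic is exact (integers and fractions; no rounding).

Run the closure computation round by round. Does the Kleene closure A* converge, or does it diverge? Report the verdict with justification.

D(0):
  [0, 4, -11, 0]
  [-8, 0, -∞, -∞]
  [-7, -15, 0, 1]
  [-14, -18, -∞, 0]
D(1):
  [0, 4, -11, 0]
  [-8, 0, -19, -8]
  [-7, -3, 0, 1]
  [-14, -10, -25, 0]
D(2):
  [0, 4, -11, 0]
  [-8, 0, -19, -8]
  [-7, -3, 0, 1]
  [-14, -10, -25, 0]
D(3):
  [0, 4, -11, 0]
  [-8, 0, -19, -8]
  [-7, -3, 0, 1]
  [-14, -10, -25, 0]
D(4):
  [0, 4, -11, 0]
  [-8, 0, -19, -8]
  [-7, -3, 0, 1]
  [-14, -10, -25, 0]
Key observation: every diagonal entry stays at the unit through all rounds, so no improving cycle exists.
Answer: CONVERGES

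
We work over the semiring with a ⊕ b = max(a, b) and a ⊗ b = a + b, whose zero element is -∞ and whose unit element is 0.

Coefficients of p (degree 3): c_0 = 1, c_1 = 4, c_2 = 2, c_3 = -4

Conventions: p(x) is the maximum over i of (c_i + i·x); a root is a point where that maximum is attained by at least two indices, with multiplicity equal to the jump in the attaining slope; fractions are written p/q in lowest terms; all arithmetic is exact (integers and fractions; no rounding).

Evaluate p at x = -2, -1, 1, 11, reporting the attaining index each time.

p(-2) = max(1+0·(-2)=1, 4+1·(-2)=2, 2+2·(-2)=-2, -4+3·(-2)=-10) = 2 (attained by i=1)
p(-1) = max(1+0·(-1)=1, 4+1·(-1)=3, 2+2·(-1)=0, -4+3·(-1)=-7) = 3 (attained by i=1)
p(1) = max(1+0·1=1, 4+1·1=5, 2+2·1=4, -4+3·1=-1) = 5 (attained by i=1)
p(11) = max(1+0·11=1, 4+1·11=15, 2+2·11=24, -4+3·11=29) = 29 (attained by i=3)
Answer: p(-2) = 2; p(-1) = 3; p(1) = 5; p(11) = 29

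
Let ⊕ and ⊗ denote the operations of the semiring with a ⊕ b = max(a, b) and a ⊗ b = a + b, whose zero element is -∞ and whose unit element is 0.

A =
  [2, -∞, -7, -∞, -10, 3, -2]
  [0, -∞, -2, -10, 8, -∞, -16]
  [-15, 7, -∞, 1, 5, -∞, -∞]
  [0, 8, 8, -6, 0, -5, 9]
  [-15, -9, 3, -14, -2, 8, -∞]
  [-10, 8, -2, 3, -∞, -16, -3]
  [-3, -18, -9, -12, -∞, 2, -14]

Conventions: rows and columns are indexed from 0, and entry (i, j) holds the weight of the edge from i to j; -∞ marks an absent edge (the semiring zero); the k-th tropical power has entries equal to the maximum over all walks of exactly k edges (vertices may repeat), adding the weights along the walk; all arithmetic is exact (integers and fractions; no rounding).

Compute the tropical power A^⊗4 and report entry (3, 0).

A^⊗2:
  [4, 11, 1, 6, -2, 5, 0]
  [2, 5, 11, -1, 6, 16, -1]
  [7, 9, 9, -3, 15, 13, 10]
  [8, 15, 6, 9, 16, 11, 3]
  [-2, 16, 6, 11, 8, 6, 5]
  [8, 11, 11, -1, 16, -1, 12]
  [-1, 10, 0, 5, -4, 0, -1]
A^⊗3:
  [11, 14, 14, 8, 19, 7, 15]
  [6, 24, 14, 19, 16, 14, 13]
  [9, 21, 18, 16, 17, 23, 10]
  [15, 19, 19, 14, 23, 24, 18]
  [16, 19, 19, 9, 24, 16, 20]
  [11, 18, 19, 12, 19, 24, 8]
  [10, 13, 13, 3, 18, 4, 14]
A^⊗4:
  [14, 21, 22, 15, 22, 27, 17]
  [24, 27, 27, 17, 32, 24, 28]
  [21, 31, 24, 26, 29, 25, 25]
  [19, 32, 26, 27, 27, 31, 23]
  [19, 26, 27, 20, 27, 32, 18]
  [18, 32, 22, 27, 26, 27, 21]
  [13, 20, 21, 14, 21, 26, 12]
Key observation: the optimum is the walk 3->6->5->1->0, with weight 9 + 2 + 8 + 0 = 19.
Optimal value attained by: walk 3->6->5->1->0.
Answer: (A^⊗4)[3][0] = 19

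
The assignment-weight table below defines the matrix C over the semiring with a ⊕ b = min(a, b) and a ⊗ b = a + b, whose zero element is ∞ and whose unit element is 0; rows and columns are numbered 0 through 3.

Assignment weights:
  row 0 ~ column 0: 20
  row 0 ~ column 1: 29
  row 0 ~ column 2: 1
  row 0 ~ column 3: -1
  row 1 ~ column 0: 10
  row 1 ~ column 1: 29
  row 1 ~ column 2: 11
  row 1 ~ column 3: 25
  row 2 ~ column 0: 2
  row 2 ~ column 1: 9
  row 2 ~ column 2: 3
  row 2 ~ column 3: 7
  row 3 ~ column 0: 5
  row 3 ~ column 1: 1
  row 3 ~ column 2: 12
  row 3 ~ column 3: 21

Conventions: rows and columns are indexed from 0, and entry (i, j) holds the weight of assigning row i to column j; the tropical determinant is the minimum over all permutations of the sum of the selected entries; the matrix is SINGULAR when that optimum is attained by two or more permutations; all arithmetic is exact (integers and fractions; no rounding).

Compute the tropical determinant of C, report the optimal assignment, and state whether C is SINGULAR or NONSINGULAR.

σ = (0, 1, 2, 3): 20 + 29 + 3 + 21 = 73
σ = (0, 1, 3, 2): 20 + 29 + 7 + 12 = 68
σ = (0, 2, 1, 3): 20 + 11 + 9 + 21 = 61
σ = (0, 2, 3, 1): 20 + 11 + 7 + 1 = 39
σ = (0, 3, 1, 2): 20 + 25 + 9 + 12 = 66
σ = (0, 3, 2, 1): 20 + 25 + 3 + 1 = 49
σ = (1, 0, 2, 3): 29 + 10 + 3 + 21 = 63
σ = (1, 0, 3, 2): 29 + 10 + 7 + 12 = 58
σ = (1, 2, 0, 3): 29 + 11 + 2 + 21 = 63
σ = (1, 2, 3, 0): 29 + 11 + 7 + 5 = 52
σ = (1, 3, 0, 2): 29 + 25 + 2 + 12 = 68
σ = (1, 3, 2, 0): 29 + 25 + 3 + 5 = 62
σ = (2, 0, 1, 3): 1 + 10 + 9 + 21 = 41
σ = (2, 0, 3, 1): 1 + 10 + 7 + 1 = 19
σ = (2, 1, 0, 3): 1 + 29 + 2 + 21 = 53
σ = (2, 1, 3, 0): 1 + 29 + 7 + 5 = 42
σ = (2, 3, 0, 1): 1 + 25 + 2 + 1 = 29
σ = (2, 3, 1, 0): 1 + 25 + 9 + 5 = 40
σ = (3, 0, 1, 2): (-1) + 10 + 9 + 12 = 30
σ = (3, 0, 2, 1): (-1) + 10 + 3 + 1 = 13
σ = (3, 1, 0, 2): (-1) + 29 + 2 + 12 = 42
σ = (3, 1, 2, 0): (-1) + 29 + 3 + 5 = 36
σ = (3, 2, 0, 1): (-1) + 11 + 2 + 1 = 13
σ = (3, 2, 1, 0): (-1) + 11 + 9 + 5 = 24
Optimal value attained by: σ = (3, 0, 2, 1).
Answer: det⊕(C) = 13; verdict: SINGULAR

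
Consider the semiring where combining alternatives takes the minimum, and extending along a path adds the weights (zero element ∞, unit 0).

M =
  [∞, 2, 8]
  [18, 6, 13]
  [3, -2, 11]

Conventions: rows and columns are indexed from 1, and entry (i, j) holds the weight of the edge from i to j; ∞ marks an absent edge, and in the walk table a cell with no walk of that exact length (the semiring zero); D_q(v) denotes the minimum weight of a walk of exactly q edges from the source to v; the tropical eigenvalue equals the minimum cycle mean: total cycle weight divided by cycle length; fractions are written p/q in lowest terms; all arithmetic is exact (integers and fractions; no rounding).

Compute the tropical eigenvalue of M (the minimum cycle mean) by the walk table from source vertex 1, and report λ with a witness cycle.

q=0: [0, ∞, ∞]
q=1: [∞, 2, 8]
q=2: [11, 6, 15]
q=3: [18, 12, 19]
Optimal cycle mean attained by: cycle 1->3->1, total 8 + 3, length 2.
Answer: λ = 11/2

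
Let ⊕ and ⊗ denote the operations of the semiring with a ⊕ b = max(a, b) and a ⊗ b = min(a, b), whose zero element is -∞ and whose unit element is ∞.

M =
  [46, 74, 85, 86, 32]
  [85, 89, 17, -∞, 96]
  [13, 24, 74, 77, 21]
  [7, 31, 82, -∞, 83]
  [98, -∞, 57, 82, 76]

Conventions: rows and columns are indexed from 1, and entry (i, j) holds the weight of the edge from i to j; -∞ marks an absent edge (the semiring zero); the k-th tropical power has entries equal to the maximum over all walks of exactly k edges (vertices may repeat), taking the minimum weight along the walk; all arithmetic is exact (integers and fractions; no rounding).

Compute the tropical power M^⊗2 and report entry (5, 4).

M^⊗2:
  [74, 74, 82, 77, 83]
  [96, 89, 85, 85, 89]
  [24, 31, 77, 74, 77]
  [83, 31, 74, 82, 76]
  [76, 74, 85, 86, 82]
Key observation: the optimum is the walk 5->1->4, with weight 98 min 86 = 86.
Optimal value attained by: walk 5->1->4.
Answer: (M^⊗2)[5][4] = 86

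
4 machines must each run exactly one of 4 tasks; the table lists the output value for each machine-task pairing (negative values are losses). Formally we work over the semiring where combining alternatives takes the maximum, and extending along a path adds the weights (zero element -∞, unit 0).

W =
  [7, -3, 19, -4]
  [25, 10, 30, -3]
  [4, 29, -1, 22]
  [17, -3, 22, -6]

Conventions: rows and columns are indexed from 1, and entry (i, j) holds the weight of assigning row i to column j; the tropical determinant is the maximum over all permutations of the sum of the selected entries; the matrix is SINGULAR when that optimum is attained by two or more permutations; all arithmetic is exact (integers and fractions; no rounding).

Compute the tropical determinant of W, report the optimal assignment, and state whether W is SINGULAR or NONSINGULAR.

σ = (1, 2, 3, 4): 7 + 10 + (-1) + (-6) = 10
σ = (1, 2, 4, 3): 7 + 10 + 22 + 22 = 61
σ = (1, 3, 2, 4): 7 + 30 + 29 + (-6) = 60
σ = (1, 3, 4, 2): 7 + 30 + 22 + (-3) = 56
σ = (1, 4, 2, 3): 7 + (-3) + 29 + 22 = 55
σ = (1, 4, 3, 2): 7 + (-3) + (-1) + (-3) = 0
σ = (2, 1, 3, 4): (-3) + 25 + (-1) + (-6) = 15
σ = (2, 1, 4, 3): (-3) + 25 + 22 + 22 = 66
σ = (2, 3, 1, 4): (-3) + 30 + 4 + (-6) = 25
σ = (2, 3, 4, 1): (-3) + 30 + 22 + 17 = 66
σ = (2, 4, 1, 3): (-3) + (-3) + 4 + 22 = 20
σ = (2, 4, 3, 1): (-3) + (-3) + (-1) + 17 = 10
σ = (3, 1, 2, 4): 19 + 25 + 29 + (-6) = 67
σ = (3, 1, 4, 2): 19 + 25 + 22 + (-3) = 63
σ = (3, 2, 1, 4): 19 + 10 + 4 + (-6) = 27
σ = (3, 2, 4, 1): 19 + 10 + 22 + 17 = 68
σ = (3, 4, 1, 2): 19 + (-3) + 4 + (-3) = 17
σ = (3, 4, 2, 1): 19 + (-3) + 29 + 17 = 62
σ = (4, 1, 2, 3): (-4) + 25 + 29 + 22 = 72
σ = (4, 1, 3, 2): (-4) + 25 + (-1) + (-3) = 17
σ = (4, 2, 1, 3): (-4) + 10 + 4 + 22 = 32
σ = (4, 2, 3, 1): (-4) + 10 + (-1) + 17 = 22
σ = (4, 3, 1, 2): (-4) + 30 + 4 + (-3) = 27
σ = (4, 3, 2, 1): (-4) + 30 + 29 + 17 = 72
Optimal value attained by: σ = (4, 1, 2, 3).
Answer: det⊕(W) = 72; verdict: SINGULAR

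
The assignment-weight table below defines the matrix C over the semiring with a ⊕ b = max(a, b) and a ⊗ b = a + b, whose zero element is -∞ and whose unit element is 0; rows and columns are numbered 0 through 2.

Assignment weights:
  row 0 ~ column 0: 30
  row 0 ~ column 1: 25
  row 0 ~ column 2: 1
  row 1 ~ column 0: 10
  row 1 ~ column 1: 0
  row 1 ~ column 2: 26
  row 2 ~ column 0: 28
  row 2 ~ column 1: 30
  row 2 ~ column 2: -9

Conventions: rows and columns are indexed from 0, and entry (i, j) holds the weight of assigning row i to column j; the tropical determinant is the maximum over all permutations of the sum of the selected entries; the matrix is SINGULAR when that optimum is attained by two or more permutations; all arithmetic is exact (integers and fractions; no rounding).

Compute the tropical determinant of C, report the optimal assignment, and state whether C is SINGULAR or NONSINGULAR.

σ = (0, 1, 2): 30 + 0 + (-9) = 21
σ = (0, 2, 1): 30 + 26 + 30 = 86
σ = (1, 0, 2): 25 + 10 + (-9) = 26
σ = (1, 2, 0): 25 + 26 + 28 = 79
σ = (2, 0, 1): 1 + 10 + 30 = 41
σ = (2, 1, 0): 1 + 0 + 28 = 29
Optimal value attained by: σ = (0, 2, 1).
Answer: det⊕(C) = 86; verdict: NONSINGULAR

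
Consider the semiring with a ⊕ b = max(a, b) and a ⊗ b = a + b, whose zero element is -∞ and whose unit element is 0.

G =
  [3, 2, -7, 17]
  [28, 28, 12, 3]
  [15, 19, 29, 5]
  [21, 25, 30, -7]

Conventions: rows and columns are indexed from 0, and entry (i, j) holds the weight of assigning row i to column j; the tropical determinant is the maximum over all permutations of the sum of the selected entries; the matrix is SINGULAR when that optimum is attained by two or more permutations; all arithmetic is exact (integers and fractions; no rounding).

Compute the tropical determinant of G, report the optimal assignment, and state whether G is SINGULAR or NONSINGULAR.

σ = (0, 1, 2, 3): 3 + 28 + 29 + (-7) = 53
σ = (0, 1, 3, 2): 3 + 28 + 5 + 30 = 66
σ = (0, 2, 1, 3): 3 + 12 + 19 + (-7) = 27
σ = (0, 2, 3, 1): 3 + 12 + 5 + 25 = 45
σ = (0, 3, 1, 2): 3 + 3 + 19 + 30 = 55
σ = (0, 3, 2, 1): 3 + 3 + 29 + 25 = 60
σ = (1, 0, 2, 3): 2 + 28 + 29 + (-7) = 52
σ = (1, 0, 3, 2): 2 + 28 + 5 + 30 = 65
σ = (1, 2, 0, 3): 2 + 12 + 15 + (-7) = 22
σ = (1, 2, 3, 0): 2 + 12 + 5 + 21 = 40
σ = (1, 3, 0, 2): 2 + 3 + 15 + 30 = 50
σ = (1, 3, 2, 0): 2 + 3 + 29 + 21 = 55
σ = (2, 0, 1, 3): (-7) + 28 + 19 + (-7) = 33
σ = (2, 0, 3, 1): (-7) + 28 + 5 + 25 = 51
σ = (2, 1, 0, 3): (-7) + 28 + 15 + (-7) = 29
σ = (2, 1, 3, 0): (-7) + 28 + 5 + 21 = 47
σ = (2, 3, 0, 1): (-7) + 3 + 15 + 25 = 36
σ = (2, 3, 1, 0): (-7) + 3 + 19 + 21 = 36
σ = (3, 0, 1, 2): 17 + 28 + 19 + 30 = 94
σ = (3, 0, 2, 1): 17 + 28 + 29 + 25 = 99
σ = (3, 1, 0, 2): 17 + 28 + 15 + 30 = 90
σ = (3, 1, 2, 0): 17 + 28 + 29 + 21 = 95
σ = (3, 2, 0, 1): 17 + 12 + 15 + 25 = 69
σ = (3, 2, 1, 0): 17 + 12 + 19 + 21 = 69
Optimal value attained by: σ = (3, 0, 2, 1).
Answer: det⊕(G) = 99; verdict: NONSINGULAR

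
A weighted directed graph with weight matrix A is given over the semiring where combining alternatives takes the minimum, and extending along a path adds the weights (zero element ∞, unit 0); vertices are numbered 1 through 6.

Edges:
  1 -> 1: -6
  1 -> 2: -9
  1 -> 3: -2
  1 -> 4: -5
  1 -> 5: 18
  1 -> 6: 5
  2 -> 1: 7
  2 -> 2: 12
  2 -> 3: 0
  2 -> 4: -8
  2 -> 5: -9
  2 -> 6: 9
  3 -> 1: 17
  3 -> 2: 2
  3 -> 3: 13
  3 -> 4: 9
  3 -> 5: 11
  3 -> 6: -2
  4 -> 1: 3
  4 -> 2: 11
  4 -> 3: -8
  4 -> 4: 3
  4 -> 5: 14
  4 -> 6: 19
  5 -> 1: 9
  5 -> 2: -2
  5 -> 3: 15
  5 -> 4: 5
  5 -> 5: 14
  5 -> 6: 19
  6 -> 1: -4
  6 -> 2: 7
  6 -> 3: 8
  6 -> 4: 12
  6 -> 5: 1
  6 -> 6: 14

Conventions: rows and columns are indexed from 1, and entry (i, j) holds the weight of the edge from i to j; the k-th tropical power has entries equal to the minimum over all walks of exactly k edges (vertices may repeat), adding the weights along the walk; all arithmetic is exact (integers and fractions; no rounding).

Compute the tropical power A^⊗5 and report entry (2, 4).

A^⊗2:
  [-12, -15, -13, -17, -18, -4]
  [-5, -11, -16, -5, 3, -2]
  [-6, 5, 1, -6, -7, 11]
  [-3, -6, -5, -2, 2, -10]
  [3, 0, -3, -10, -11, 7]
  [-10, -13, -6, -9, -2, 1]
A^⊗3:
  [-18, -21, -25, -23, -24, -15]
  [-11, -14, -13, -19, -20, -18]
  [-12, -15, -14, -11, -4, -1]
  [-14, -12, -10, -14, -15, -7]
  [-7, -13, -18, -8, -9, -5]
  [-16, -19, -17, -21, -22, -8]
A^⊗4:
  [-24, -27, -31, -29, -30, -27]
  [-22, -22, -27, -22, -23, -15]
  [-18, -21, -19, -23, -24, -16]
  [-20, -23, -22, -20, -21, -12]
  [-13, -16, -16, -21, -22, -20]
  [-22, -25, -29, -27, -28, -19]
A^⊗5:
  [-31, -33, -37, -35, -36, -33]
  [-28, -31, -30, -30, -31, -29]
  [-24, -27, -31, -29, -30, -21]
  [-26, -29, -28, -31, -32, -24]
  [-24, -24, -29, -24, -25, -18]
  [-28, -31, -35, -33, -34, -31]
Key observation: the optimum is the walk 2->5->2->5->2->4, with weight (-9) + (-2) + (-9) + (-2) + (-8) = -30.
Optimal value attained by: walk 2->5->2->5->2->4.
Answer: (A^⊗5)[2][4] = -30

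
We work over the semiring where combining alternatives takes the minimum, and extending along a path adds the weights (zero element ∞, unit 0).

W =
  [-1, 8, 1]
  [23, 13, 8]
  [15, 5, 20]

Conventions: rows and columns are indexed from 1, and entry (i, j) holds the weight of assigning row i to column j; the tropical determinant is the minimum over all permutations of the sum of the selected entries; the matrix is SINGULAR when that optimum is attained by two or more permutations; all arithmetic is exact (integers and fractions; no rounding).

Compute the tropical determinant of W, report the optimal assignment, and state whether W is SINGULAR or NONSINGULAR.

σ = (1, 2, 3): (-1) + 13 + 20 = 32
σ = (1, 3, 2): (-1) + 8 + 5 = 12
σ = (2, 1, 3): 8 + 23 + 20 = 51
σ = (2, 3, 1): 8 + 8 + 15 = 31
σ = (3, 1, 2): 1 + 23 + 5 = 29
σ = (3, 2, 1): 1 + 13 + 15 = 29
Optimal value attained by: σ = (1, 3, 2).
Answer: det⊕(W) = 12; verdict: NONSINGULAR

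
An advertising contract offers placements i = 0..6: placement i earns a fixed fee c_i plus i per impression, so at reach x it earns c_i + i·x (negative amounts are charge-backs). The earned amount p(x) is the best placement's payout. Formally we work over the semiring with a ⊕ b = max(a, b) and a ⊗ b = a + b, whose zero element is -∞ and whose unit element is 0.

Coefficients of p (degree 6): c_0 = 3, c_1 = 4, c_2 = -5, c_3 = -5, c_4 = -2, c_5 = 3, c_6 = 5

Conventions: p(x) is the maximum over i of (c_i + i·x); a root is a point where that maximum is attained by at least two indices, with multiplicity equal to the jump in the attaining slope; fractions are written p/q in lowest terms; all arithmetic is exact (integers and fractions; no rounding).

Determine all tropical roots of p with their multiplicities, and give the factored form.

hull edge (i=0, c=3) to (i=1, c=4): slope 1, span 1
hull edge (i=1, c=4) to (i=6, c=5): slope 1/5, span 5
Factored form: p(x) = 5 ⊗ (x ⊕ (-1)) ⊗ (x ⊕ (-1/5)) ⊗ (x ⊕ (-1/5)) ⊗ (x ⊕ (-1/5)) ⊗ (x ⊕ (-1/5)) ⊗ (x ⊕ (-1/5))
Answer: roots = -1 (mult 1), -1/5 (mult 5)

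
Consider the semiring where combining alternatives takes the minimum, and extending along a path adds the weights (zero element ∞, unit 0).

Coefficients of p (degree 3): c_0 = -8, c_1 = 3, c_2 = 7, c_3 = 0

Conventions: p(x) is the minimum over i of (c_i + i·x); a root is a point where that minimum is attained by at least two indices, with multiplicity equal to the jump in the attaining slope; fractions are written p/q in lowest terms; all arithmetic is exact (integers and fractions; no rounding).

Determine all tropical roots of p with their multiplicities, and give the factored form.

hull edge (i=0, c=-8) to (i=3, c=0): slope 8/3, span 3
Factored form: p(x) = 0 ⊗ (x ⊕ (-8/3)) ⊗ (x ⊕ (-8/3)) ⊗ (x ⊕ (-8/3))
Answer: roots = -8/3 (mult 3)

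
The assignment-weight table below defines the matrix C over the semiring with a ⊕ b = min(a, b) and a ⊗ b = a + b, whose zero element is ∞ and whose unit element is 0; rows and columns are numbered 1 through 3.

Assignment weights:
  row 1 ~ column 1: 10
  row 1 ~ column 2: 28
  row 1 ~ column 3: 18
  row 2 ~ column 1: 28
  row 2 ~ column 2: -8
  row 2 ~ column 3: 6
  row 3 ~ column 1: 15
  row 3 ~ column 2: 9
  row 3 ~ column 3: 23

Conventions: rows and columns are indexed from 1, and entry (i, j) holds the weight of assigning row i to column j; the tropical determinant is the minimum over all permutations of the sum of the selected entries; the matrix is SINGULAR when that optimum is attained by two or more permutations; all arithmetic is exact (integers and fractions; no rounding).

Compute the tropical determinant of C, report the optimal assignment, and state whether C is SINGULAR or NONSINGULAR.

σ = (1, 2, 3): 10 + (-8) + 23 = 25
σ = (1, 3, 2): 10 + 6 + 9 = 25
σ = (2, 1, 3): 28 + 28 + 23 = 79
σ = (2, 3, 1): 28 + 6 + 15 = 49
σ = (3, 1, 2): 18 + 28 + 9 = 55
σ = (3, 2, 1): 18 + (-8) + 15 = 25
Optimal value attained by: σ = (1, 2, 3).
Answer: det⊕(C) = 25; verdict: SINGULAR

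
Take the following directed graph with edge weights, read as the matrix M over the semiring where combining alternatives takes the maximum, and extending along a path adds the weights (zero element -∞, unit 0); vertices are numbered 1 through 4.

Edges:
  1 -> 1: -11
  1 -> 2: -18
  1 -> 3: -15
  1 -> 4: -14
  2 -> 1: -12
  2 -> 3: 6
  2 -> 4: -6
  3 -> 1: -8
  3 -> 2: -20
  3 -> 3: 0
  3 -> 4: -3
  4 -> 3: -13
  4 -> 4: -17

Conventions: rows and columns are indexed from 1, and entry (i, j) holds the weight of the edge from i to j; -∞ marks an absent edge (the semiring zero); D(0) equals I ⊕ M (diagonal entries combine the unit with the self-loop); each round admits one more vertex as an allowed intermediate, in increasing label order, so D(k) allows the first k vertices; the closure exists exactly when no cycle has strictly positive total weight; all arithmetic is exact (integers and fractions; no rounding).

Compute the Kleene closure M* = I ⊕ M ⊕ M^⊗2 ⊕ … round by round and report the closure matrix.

D(0):
  [0, -18, -15, -14]
  [-12, 0, 6, -6]
  [-8, -20, 0, -3]
  [-∞, -∞, -13, 0]
D(1):
  [0, -18, -15, -14]
  [-12, 0, 6, -6]
  [-8, -20, 0, -3]
  [-∞, -∞, -13, 0]
D(2):
  [0, -18, -12, -14]
  [-12, 0, 6, -6]
  [-8, -20, 0, -3]
  [-∞, -∞, -13, 0]
D(3):
  [0, -18, -12, -14]
  [-2, 0, 6, 3]
  [-8, -20, 0, -3]
  [-21, -33, -13, 0]
D(4):
  [0, -18, -12, -14]
  [-2, 0, 6, 3]
  [-8, -20, 0, -3]
  [-21, -33, -13, 0]
Answer: M* = [[0, -18, -12, -14], [-2, 0, 6, 3], [-8, -20, 0, -3], [-21, -33, -13, 0]]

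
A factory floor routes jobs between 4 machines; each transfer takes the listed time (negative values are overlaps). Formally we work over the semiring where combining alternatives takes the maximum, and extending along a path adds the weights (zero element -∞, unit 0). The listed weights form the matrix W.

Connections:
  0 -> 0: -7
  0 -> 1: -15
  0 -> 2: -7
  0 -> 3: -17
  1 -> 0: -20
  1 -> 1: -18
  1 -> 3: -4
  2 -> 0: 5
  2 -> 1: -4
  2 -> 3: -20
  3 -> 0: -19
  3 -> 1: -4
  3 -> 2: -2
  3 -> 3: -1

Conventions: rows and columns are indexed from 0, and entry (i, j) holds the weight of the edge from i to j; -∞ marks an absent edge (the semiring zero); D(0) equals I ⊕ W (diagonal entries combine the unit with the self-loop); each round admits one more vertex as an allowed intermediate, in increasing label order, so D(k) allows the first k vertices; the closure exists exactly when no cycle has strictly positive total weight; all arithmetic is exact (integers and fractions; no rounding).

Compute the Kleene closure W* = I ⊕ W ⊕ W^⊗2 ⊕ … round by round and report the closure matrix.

D(0):
  [0, -15, -7, -17]
  [-20, 0, -∞, -4]
  [5, -4, 0, -20]
  [-19, -4, -2, 0]
D(1):
  [0, -15, -7, -17]
  [-20, 0, -27, -4]
  [5, -4, 0, -12]
  [-19, -4, -2, 0]
D(2):
  [0, -15, -7, -17]
  [-20, 0, -27, -4]
  [5, -4, 0, -8]
  [-19, -4, -2, 0]
D(3):
  [0, -11, -7, -15]
  [-20, 0, -27, -4]
  [5, -4, 0, -8]
  [3, -4, -2, 0]
D(4):
  [0, -11, -7, -15]
  [-1, 0, -6, -4]
  [5, -4, 0, -8]
  [3, -4, -2, 0]
Answer: W* = [[0, -11, -7, -15], [-1, 0, -6, -4], [5, -4, 0, -8], [3, -4, -2, 0]]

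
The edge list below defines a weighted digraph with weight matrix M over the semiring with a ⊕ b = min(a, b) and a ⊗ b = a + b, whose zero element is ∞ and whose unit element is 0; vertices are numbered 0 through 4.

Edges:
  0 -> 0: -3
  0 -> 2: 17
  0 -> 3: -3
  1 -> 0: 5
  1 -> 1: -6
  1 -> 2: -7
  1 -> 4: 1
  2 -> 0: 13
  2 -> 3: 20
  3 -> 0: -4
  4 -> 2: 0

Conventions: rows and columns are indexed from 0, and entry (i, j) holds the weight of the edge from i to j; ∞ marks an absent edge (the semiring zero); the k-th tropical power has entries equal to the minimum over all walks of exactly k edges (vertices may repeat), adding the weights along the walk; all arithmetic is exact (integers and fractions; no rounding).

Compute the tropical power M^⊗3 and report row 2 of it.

M^⊗2:
  [-7, ∞, 14, -6, ∞]
  [-1, -12, -13, 2, -5]
  [10, ∞, 30, 10, ∞]
  [-7, ∞, 13, -7, ∞]
  [13, ∞, ∞, 20, ∞]
M^⊗3:
  [-10, ∞, 10, -10, ∞]
  [-7, -18, -19, -4, -11]
  [6, ∞, 27, 7, ∞]
  [-11, ∞, 10, -10, ∞]
  [10, ∞, 30, 10, ∞]
Answer: row 2 of M^⊗3 = [6, ∞, 27, 7, ∞]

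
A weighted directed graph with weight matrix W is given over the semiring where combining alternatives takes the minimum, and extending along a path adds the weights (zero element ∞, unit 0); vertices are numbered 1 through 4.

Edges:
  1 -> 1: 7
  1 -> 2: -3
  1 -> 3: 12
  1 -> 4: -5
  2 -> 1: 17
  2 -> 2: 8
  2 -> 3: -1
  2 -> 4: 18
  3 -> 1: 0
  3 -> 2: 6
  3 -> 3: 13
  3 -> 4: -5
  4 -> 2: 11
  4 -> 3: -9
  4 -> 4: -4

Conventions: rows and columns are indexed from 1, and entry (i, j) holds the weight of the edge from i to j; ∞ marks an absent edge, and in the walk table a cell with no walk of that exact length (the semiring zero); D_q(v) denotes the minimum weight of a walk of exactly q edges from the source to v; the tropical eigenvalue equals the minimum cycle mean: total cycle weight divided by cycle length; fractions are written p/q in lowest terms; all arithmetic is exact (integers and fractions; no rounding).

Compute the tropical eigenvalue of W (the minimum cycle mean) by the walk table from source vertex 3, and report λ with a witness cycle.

q=0: [∞, ∞, 0, ∞]
q=1: [0, 6, 13, -5]
q=2: [7, -3, -14, -9]
q=3: [-14, -8, -18, -19]
q=4: [-18, -17, -28, -23]
Optimal cycle mean attained by: cycle 3->4->3, total (-5) + (-9), length 2.
Answer: λ = -7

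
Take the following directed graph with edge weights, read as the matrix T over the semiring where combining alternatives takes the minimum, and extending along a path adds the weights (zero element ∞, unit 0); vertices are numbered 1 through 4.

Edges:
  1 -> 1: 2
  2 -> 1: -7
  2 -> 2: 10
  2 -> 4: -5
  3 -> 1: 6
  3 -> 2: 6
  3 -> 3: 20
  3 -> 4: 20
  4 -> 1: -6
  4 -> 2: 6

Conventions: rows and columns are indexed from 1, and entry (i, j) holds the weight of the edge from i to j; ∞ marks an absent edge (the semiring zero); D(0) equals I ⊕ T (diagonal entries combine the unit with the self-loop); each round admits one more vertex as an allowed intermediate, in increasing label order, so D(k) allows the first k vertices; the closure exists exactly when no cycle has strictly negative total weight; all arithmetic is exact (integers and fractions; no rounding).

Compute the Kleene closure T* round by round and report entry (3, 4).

D(0):
  [0, ∞, ∞, ∞]
  [-7, 0, ∞, -5]
  [6, 6, 0, 20]
  [-6, 6, ∞, 0]
D(1):
  [0, ∞, ∞, ∞]
  [-7, 0, ∞, -5]
  [6, 6, 0, 20]
  [-6, 6, ∞, 0]
D(2):
  [0, ∞, ∞, ∞]
  [-7, 0, ∞, -5]
  [-1, 6, 0, 1]
  [-6, 6, ∞, 0]
D(3):
  [0, ∞, ∞, ∞]
  [-7, 0, ∞, -5]
  [-1, 6, 0, 1]
  [-6, 6, ∞, 0]
D(4):
  [0, ∞, ∞, ∞]
  [-11, 0, ∞, -5]
  [-5, 6, 0, 1]
  [-6, 6, ∞, 0]
Answer: T*[3][4] = 1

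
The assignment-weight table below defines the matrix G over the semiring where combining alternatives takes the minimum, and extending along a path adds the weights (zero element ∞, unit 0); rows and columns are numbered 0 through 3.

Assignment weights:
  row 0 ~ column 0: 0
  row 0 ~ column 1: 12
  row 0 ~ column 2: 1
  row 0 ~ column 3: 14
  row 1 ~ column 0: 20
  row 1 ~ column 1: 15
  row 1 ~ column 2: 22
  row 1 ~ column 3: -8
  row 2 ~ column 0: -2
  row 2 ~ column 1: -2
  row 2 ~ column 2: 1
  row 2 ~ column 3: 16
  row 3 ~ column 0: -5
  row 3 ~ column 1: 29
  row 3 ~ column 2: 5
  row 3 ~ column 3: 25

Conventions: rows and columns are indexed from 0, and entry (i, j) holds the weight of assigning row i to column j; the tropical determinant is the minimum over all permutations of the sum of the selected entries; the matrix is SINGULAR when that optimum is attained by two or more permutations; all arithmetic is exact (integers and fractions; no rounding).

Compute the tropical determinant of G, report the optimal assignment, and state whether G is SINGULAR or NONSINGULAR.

σ = (0, 1, 2, 3): 0 + 15 + 1 + 25 = 41
σ = (0, 1, 3, 2): 0 + 15 + 16 + 5 = 36
σ = (0, 2, 1, 3): 0 + 22 + (-2) + 25 = 45
σ = (0, 2, 3, 1): 0 + 22 + 16 + 29 = 67
σ = (0, 3, 1, 2): 0 + (-8) + (-2) + 5 = -5
σ = (0, 3, 2, 1): 0 + (-8) + 1 + 29 = 22
σ = (1, 0, 2, 3): 12 + 20 + 1 + 25 = 58
σ = (1, 0, 3, 2): 12 + 20 + 16 + 5 = 53
σ = (1, 2, 0, 3): 12 + 22 + (-2) + 25 = 57
σ = (1, 2, 3, 0): 12 + 22 + 16 + (-5) = 45
σ = (1, 3, 0, 2): 12 + (-8) + (-2) + 5 = 7
σ = (1, 3, 2, 0): 12 + (-8) + 1 + (-5) = 0
σ = (2, 0, 1, 3): 1 + 20 + (-2) + 25 = 44
σ = (2, 0, 3, 1): 1 + 20 + 16 + 29 = 66
σ = (2, 1, 0, 3): 1 + 15 + (-2) + 25 = 39
σ = (2, 1, 3, 0): 1 + 15 + 16 + (-5) = 27
σ = (2, 3, 0, 1): 1 + (-8) + (-2) + 29 = 20
σ = (2, 3, 1, 0): 1 + (-8) + (-2) + (-5) = -14
σ = (3, 0, 1, 2): 14 + 20 + (-2) + 5 = 37
σ = (3, 0, 2, 1): 14 + 20 + 1 + 29 = 64
σ = (3, 1, 0, 2): 14 + 15 + (-2) + 5 = 32
σ = (3, 1, 2, 0): 14 + 15 + 1 + (-5) = 25
σ = (3, 2, 0, 1): 14 + 22 + (-2) + 29 = 63
σ = (3, 2, 1, 0): 14 + 22 + (-2) + (-5) = 29
Optimal value attained by: σ = (2, 3, 1, 0).
Answer: det⊕(G) = -14; verdict: NONSINGULAR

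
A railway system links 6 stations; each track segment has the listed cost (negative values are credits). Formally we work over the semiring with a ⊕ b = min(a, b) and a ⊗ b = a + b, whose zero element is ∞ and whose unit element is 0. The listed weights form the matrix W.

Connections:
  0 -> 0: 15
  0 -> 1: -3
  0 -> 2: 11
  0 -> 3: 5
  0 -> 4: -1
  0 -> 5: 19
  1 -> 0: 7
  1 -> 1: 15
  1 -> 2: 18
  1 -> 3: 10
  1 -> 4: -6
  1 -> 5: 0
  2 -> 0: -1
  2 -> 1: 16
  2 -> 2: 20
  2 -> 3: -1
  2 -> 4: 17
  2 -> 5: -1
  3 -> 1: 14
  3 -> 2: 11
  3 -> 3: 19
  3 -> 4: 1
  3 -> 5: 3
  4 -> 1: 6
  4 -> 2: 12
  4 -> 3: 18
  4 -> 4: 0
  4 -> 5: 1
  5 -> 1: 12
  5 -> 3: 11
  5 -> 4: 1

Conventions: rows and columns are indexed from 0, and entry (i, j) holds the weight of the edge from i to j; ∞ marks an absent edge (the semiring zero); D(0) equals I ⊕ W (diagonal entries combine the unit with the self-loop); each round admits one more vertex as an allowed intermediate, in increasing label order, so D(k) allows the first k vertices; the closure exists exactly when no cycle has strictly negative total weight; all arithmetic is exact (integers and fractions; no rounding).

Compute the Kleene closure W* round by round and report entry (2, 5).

D(0):
  [0, -3, 11, 5, -1, 19]
  [7, 0, 18, 10, -6, 0]
  [-1, 16, 0, -1, 17, -1]
  [∞, 14, 11, 0, 1, 3]
  [∞, 6, 12, 18, 0, 1]
  [∞, 12, ∞, 11, 1, 0]
D(1):
  [0, -3, 11, 5, -1, 19]
  [7, 0, 18, 10, -6, 0]
  [-1, -4, 0, -1, -2, -1]
  [∞, 14, 11, 0, 1, 3]
  [∞, 6, 12, 18, 0, 1]
  [∞, 12, ∞, 11, 1, 0]
D(2):
  [0, -3, 11, 5, -9, -3]
  [7, 0, 18, 10, -6, 0]
  [-1, -4, 0, -1, -10, -4]
  [21, 14, 11, 0, 1, 3]
  [13, 6, 12, 16, 0, 1]
  [19, 12, 30, 11, 1, 0]
D(3):
  [0, -3, 11, 5, -9, -3]
  [7, 0, 18, 10, -6, 0]
  [-1, -4, 0, -1, -10, -4]
  [10, 7, 11, 0, 1, 3]
  [11, 6, 12, 11, 0, 1]
  [19, 12, 30, 11, 1, 0]
D(4):
  [0, -3, 11, 5, -9, -3]
  [7, 0, 18, 10, -6, 0]
  [-1, -4, 0, -1, -10, -4]
  [10, 7, 11, 0, 1, 3]
  [11, 6, 12, 11, 0, 1]
  [19, 12, 22, 11, 1, 0]
D(5):
  [0, -3, 3, 2, -9, -8]
  [5, 0, 6, 5, -6, -5]
  [-1, -4, 0, -1, -10, -9]
  [10, 7, 11, 0, 1, 2]
  [11, 6, 12, 11, 0, 1]
  [12, 7, 13, 11, 1, 0]
D(6):
  [0, -3, 3, 2, -9, -8]
  [5, 0, 6, 5, -6, -5]
  [-1, -4, 0, -1, -10, -9]
  [10, 7, 11, 0, 1, 2]
  [11, 6, 12, 11, 0, 1]
  [12, 7, 13, 11, 1, 0]
Answer: W*[2][5] = -9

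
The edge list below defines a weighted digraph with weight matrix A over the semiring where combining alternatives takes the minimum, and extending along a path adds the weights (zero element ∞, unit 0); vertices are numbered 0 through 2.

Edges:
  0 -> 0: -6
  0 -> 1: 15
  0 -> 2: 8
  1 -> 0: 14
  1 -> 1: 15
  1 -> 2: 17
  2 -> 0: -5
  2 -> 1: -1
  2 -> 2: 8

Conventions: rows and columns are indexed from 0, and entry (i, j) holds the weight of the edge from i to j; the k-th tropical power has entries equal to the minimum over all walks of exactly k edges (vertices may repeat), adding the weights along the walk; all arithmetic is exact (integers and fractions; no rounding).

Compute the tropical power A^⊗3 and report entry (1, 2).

A^⊗2:
  [-12, 7, 2]
  [8, 16, 22]
  [-11, 7, 3]
A^⊗3:
  [-18, 1, -4]
  [2, 21, 16]
  [-17, 2, -3]
Key observation: the optimum is the walk 1->0->0->2, with weight 14 + (-6) + 8 = 16.
Optimal value attained by: walk 1->0->0->2.
Answer: (A^⊗3)[1][2] = 16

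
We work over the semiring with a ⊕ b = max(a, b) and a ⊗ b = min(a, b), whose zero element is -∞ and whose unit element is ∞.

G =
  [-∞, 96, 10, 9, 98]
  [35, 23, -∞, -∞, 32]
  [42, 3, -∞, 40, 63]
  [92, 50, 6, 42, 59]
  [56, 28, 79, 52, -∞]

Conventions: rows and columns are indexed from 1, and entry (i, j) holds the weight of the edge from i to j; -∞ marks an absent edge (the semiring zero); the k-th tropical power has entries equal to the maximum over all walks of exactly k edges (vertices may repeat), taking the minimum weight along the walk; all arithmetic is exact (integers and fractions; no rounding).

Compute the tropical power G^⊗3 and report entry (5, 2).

G^⊗2:
  [56, 28, 79, 52, 32]
  [32, 35, 32, 32, 35]
  [56, 42, 63, 52, 42]
  [56, 92, 59, 52, 92]
  [52, 56, 10, 42, 63]
G^⊗3:
  [52, 56, 32, 42, 63]
  [35, 32, 35, 35, 32]
  [52, 56, 42, 42, 63]
  [56, 56, 79, 52, 59]
  [56, 52, 63, 52, 52]
Key observation: the optimum is the walk 5->4->1->2, with weight 52 min 92 min 96 = 52.
Optimal value attained by: walk 5->4->1->2.
Answer: (G^⊗3)[5][2] = 52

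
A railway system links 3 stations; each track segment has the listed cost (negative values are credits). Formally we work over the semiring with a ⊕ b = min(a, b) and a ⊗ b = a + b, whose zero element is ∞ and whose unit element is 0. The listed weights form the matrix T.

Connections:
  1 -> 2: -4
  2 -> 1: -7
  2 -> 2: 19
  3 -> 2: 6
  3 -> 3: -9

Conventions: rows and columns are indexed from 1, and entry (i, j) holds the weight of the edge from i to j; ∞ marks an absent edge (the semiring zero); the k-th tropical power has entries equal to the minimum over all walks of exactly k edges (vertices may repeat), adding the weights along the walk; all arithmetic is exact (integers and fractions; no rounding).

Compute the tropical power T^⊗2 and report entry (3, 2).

T^⊗2:
  [-11, 15, ∞]
  [12, -11, ∞]
  [-1, -3, -18]
Key observation: the optimum is the walk 3->3->2, with weight (-9) + 6 = -3.
Optimal value attained by: walk 3->3->2.
Answer: (T^⊗2)[3][2] = -3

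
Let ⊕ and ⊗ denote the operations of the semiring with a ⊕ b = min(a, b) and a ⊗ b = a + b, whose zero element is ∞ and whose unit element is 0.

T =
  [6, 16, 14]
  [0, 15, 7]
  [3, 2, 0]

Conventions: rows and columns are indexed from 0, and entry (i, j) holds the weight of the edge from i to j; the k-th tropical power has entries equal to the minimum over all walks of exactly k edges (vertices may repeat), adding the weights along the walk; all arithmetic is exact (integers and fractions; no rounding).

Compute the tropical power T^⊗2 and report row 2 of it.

T^⊗2:
  [12, 16, 14]
  [6, 9, 7]
  [2, 2, 0]
Answer: row 2 of T^⊗2 = [2, 2, 0]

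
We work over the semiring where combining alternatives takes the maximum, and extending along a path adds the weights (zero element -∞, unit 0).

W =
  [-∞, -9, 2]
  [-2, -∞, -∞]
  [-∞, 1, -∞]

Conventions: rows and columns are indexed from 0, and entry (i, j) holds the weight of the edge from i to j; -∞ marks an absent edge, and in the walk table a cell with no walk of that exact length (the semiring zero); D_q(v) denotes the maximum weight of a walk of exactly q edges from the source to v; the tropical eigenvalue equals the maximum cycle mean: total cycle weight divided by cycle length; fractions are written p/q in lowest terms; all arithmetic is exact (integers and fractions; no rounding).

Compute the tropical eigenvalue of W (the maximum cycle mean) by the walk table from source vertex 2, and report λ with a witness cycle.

q=0: [-∞, -∞, 0]
q=1: [-∞, 1, -∞]
q=2: [-1, -∞, -∞]
q=3: [-∞, -10, 1]
Optimal cycle mean attained by: cycle 0->2->1->0, total 2 + 1 + (-2), length 3.
Answer: λ = 1/3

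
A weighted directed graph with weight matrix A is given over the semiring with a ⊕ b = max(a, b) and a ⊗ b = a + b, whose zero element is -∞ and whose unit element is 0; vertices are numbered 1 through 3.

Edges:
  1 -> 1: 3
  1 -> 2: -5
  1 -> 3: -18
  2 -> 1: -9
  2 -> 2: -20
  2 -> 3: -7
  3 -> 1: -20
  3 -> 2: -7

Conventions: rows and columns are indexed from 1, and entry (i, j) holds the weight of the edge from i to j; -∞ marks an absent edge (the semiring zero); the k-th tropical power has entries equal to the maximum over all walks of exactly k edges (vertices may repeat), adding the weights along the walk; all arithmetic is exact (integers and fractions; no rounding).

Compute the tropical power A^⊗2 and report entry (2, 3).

A^⊗2:
  [6, -2, -12]
  [-6, -14, -27]
  [-16, -25, -14]
Key observation: the optimum is the walk 2->1->3, with weight (-9) + (-18) = -27.
Optimal value attained by: walk 2->1->3.
Answer: (A^⊗2)[2][3] = -27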